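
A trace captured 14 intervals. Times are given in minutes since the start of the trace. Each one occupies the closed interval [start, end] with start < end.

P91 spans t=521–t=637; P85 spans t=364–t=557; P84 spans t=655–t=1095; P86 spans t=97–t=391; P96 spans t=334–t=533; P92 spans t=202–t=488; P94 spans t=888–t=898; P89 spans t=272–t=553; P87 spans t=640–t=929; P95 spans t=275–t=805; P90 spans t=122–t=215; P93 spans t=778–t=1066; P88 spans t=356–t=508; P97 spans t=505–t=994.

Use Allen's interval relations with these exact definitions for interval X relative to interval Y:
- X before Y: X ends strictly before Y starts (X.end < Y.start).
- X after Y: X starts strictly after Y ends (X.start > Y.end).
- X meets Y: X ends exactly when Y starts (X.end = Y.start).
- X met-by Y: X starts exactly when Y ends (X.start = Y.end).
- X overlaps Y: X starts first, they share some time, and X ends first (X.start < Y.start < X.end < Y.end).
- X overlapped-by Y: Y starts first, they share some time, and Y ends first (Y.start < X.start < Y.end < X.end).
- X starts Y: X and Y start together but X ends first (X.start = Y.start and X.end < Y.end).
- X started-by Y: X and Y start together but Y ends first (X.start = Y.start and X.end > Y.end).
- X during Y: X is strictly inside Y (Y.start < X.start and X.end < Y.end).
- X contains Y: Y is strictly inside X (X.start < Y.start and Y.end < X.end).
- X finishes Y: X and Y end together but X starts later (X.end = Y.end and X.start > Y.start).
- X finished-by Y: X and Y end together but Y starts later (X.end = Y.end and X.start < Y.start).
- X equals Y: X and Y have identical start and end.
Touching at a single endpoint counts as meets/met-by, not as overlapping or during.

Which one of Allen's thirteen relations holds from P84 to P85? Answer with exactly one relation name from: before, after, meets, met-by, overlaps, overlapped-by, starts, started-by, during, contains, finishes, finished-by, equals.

after

P84 = [t=655, t=1095]; P85 = [t=364, t=557].
Compare endpoints: P84.start > P85.start, P84.start > P85.end, P84.end > P85.start, P84.end > P85.end.
That pattern is 'after'.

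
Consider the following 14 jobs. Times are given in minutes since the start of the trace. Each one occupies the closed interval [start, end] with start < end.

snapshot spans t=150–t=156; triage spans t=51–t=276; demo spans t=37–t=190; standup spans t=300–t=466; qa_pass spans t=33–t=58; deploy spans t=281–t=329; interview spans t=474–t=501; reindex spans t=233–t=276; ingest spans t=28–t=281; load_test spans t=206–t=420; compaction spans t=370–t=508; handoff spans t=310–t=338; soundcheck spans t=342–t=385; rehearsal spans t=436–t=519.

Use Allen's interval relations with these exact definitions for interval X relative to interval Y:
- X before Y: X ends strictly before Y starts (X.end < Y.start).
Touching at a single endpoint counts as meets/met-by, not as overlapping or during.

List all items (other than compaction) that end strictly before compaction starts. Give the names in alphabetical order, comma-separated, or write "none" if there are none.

demo, deploy, handoff, ingest, qa_pass, reindex, snapshot, triage

Target compaction = [t=370, t=508].
demo [t=37, t=190] → before → yes.
deploy [t=281, t=329] → before → yes.
handoff [t=310, t=338] → before → yes.
ingest [t=28, t=281] → before → yes.
interview [t=474, t=501] → during → no.
load_test [t=206, t=420] → overlaps → no.
qa_pass [t=33, t=58] → before → yes.
rehearsal [t=436, t=519] → overlapped-by → no.
reindex [t=233, t=276] → before → yes.
snapshot [t=150, t=156] → before → yes.
soundcheck [t=342, t=385] → overlaps → no.
standup [t=300, t=466] → overlaps → no.
triage [t=51, t=276] → before → yes.
Result: demo, deploy, handoff, ingest, qa_pass, reindex, snapshot, triage.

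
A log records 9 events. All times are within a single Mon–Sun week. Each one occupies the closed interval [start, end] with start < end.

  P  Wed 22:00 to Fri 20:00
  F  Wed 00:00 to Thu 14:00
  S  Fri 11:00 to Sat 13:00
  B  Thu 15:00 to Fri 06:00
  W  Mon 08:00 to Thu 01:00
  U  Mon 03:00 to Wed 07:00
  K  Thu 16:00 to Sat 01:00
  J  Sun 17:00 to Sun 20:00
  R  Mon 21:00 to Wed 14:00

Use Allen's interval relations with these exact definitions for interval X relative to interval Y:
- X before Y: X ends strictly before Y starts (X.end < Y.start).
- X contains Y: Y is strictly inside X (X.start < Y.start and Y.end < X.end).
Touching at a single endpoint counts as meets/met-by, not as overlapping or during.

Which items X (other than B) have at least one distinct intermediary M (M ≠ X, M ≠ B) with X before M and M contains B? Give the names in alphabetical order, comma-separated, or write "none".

R, U

Target B = [Thu 15:00, Fri 06:00].
Intermediaries M with M contains B: P.
Via P — items with X before P: R, U.
Union: R, U.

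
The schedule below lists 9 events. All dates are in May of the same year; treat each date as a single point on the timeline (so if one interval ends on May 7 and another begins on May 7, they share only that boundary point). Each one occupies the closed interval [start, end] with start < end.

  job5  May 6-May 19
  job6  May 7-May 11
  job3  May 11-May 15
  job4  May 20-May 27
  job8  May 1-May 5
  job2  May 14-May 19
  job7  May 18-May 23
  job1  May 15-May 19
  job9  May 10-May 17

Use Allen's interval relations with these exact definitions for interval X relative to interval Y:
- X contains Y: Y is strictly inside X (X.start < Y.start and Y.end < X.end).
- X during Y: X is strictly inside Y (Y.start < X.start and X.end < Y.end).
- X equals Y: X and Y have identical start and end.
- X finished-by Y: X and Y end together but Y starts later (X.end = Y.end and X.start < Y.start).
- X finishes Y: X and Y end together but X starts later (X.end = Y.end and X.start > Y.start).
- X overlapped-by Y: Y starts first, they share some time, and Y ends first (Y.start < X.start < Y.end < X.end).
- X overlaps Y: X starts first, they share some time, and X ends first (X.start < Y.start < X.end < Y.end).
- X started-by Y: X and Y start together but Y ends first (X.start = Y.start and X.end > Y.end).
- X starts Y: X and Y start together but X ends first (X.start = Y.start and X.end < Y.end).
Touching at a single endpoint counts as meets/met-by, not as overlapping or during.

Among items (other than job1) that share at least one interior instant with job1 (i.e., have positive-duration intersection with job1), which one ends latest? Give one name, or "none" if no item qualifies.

Target job1 = [May 15, May 19].
job2 [May 14, May 19] → finished-by → candidate.
job3 [May 11, May 15] → meets → excluded.
job4 [May 20, May 27] → after → excluded.
job5 [May 6, May 19] → finished-by → candidate.
job6 [May 7, May 11] → before → excluded.
job7 [May 18, May 23] → overlapped-by → candidate.
job8 [May 1, May 5] → before → excluded.
job9 [May 10, May 17] → overlaps → candidate.
Among candidates, latest end is May 23 → job7.

job7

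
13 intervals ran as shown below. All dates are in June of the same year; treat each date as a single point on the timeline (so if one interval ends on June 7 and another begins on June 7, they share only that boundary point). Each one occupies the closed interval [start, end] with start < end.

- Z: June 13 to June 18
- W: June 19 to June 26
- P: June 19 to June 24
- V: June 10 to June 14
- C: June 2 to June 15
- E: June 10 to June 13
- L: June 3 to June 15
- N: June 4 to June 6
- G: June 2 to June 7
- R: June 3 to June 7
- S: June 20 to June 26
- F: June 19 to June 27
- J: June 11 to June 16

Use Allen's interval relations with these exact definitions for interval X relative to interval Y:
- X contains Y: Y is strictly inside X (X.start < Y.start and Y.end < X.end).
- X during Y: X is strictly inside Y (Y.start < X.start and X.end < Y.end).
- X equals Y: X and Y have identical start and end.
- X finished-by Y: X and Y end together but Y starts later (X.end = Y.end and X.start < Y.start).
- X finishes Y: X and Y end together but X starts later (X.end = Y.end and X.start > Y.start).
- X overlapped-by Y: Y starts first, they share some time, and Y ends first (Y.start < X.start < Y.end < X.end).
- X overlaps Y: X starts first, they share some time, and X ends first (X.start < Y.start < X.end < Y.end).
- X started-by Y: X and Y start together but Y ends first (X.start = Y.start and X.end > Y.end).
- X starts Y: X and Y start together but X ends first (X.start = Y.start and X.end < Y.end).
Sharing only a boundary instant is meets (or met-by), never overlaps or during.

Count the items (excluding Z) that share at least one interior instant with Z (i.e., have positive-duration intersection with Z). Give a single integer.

4

Target Z = [June 13, June 18].
C [June 2, June 15] → overlaps → counts.
E [June 10, June 13] → meets → no.
F [June 19, June 27] → after → no.
G [June 2, June 7] → before → no.
J [June 11, June 16] → overlaps → counts.
L [June 3, June 15] → overlaps → counts.
N [June 4, June 6] → before → no.
P [June 19, June 24] → after → no.
R [June 3, June 7] → before → no.
S [June 20, June 26] → after → no.
V [June 10, June 14] → overlaps → counts.
W [June 19, June 26] → after → no.
Total: 4.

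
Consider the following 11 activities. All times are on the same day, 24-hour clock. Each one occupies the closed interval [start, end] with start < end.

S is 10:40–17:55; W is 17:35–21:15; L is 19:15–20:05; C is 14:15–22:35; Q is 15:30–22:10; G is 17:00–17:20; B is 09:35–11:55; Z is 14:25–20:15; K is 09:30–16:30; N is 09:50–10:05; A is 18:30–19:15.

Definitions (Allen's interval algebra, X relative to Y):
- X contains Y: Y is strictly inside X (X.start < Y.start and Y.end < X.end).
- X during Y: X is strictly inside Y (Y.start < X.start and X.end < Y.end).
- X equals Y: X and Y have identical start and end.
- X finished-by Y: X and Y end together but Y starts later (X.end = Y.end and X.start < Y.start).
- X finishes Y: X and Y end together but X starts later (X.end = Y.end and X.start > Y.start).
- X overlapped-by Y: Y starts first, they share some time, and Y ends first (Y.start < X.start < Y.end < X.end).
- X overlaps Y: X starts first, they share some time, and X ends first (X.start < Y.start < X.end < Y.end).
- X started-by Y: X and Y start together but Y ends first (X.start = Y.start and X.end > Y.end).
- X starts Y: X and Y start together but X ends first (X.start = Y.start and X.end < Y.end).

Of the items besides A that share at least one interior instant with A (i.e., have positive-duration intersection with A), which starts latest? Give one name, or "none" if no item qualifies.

Target A = [18:30, 19:15].
B [09:35, 11:55] → before → excluded.
C [14:15, 22:35] → contains → candidate.
G [17:00, 17:20] → before → excluded.
K [09:30, 16:30] → before → excluded.
L [19:15, 20:05] → met-by → excluded.
N [09:50, 10:05] → before → excluded.
Q [15:30, 22:10] → contains → candidate.
S [10:40, 17:55] → before → excluded.
W [17:35, 21:15] → contains → candidate.
Z [14:25, 20:15] → contains → candidate.
Among candidates, latest start is 17:35 → W.

W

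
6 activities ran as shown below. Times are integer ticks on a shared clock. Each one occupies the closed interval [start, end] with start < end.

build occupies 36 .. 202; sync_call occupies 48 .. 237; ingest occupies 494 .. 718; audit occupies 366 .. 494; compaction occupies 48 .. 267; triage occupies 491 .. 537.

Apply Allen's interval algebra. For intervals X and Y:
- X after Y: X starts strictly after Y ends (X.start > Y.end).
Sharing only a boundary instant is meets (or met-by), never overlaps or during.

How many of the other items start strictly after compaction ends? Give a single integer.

3

Target compaction = [48, 267].
audit [366, 494] → after → counts.
build [36, 202] → overlaps → no.
ingest [494, 718] → after → counts.
sync_call [48, 237] → starts → no.
triage [491, 537] → after → counts.
Total: 3.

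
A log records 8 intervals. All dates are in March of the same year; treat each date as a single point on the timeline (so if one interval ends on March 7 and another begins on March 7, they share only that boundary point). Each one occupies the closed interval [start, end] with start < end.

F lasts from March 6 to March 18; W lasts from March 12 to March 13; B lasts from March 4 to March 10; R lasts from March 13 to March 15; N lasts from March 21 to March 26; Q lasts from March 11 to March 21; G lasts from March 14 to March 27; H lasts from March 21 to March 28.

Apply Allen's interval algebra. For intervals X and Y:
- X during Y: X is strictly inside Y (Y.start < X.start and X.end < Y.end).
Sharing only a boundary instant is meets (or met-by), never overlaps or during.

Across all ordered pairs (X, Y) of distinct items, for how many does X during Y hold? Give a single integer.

Checking all 56 ordered pairs for relation 'during'; matching pairs in alphabetical order:
(N, G): N during G ✓
(R, F): R during F ✓
(R, Q): R during Q ✓
(W, F): W during F ✓
(W, Q): W during Q ✓
Count: 5.

5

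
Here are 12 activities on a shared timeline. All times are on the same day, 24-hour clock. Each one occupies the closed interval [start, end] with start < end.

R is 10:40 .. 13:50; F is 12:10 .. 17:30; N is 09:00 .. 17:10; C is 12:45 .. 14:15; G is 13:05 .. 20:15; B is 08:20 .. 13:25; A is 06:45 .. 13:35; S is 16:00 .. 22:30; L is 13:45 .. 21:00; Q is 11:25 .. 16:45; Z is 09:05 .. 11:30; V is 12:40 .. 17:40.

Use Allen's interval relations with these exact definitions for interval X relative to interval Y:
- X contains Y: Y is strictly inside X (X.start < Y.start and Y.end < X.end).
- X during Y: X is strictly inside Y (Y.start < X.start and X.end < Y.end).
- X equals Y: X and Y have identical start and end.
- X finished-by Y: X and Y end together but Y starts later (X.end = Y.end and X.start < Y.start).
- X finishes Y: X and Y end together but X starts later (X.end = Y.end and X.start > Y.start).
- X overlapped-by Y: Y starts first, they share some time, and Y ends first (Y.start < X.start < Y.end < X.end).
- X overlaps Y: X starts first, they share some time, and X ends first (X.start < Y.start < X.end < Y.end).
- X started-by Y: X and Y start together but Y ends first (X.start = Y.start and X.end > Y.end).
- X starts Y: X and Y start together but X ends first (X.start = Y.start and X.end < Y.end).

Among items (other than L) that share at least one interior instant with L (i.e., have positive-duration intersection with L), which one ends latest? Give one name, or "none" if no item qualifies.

Target L = [13:45, 21:00].
A [06:45, 13:35] → before → excluded.
B [08:20, 13:25] → before → excluded.
C [12:45, 14:15] → overlaps → candidate.
F [12:10, 17:30] → overlaps → candidate.
G [13:05, 20:15] → overlaps → candidate.
N [09:00, 17:10] → overlaps → candidate.
Q [11:25, 16:45] → overlaps → candidate.
R [10:40, 13:50] → overlaps → candidate.
S [16:00, 22:30] → overlapped-by → candidate.
V [12:40, 17:40] → overlaps → candidate.
Z [09:05, 11:30] → before → excluded.
Among candidates, latest end is 22:30 → S.

S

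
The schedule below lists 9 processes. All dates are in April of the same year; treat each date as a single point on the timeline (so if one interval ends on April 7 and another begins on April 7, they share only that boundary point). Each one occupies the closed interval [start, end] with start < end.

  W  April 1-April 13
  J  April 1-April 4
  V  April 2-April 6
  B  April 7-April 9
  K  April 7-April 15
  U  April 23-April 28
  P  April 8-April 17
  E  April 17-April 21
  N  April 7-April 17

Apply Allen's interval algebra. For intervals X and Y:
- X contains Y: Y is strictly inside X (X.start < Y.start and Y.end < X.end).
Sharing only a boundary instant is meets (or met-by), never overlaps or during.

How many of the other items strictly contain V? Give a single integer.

1

Target V = [April 2, April 6].
B [April 7, April 9] → after → no.
E [April 17, April 21] → after → no.
J [April 1, April 4] → overlaps → no.
K [April 7, April 15] → after → no.
N [April 7, April 17] → after → no.
P [April 8, April 17] → after → no.
U [April 23, April 28] → after → no.
W [April 1, April 13] → contains → counts.
Total: 1.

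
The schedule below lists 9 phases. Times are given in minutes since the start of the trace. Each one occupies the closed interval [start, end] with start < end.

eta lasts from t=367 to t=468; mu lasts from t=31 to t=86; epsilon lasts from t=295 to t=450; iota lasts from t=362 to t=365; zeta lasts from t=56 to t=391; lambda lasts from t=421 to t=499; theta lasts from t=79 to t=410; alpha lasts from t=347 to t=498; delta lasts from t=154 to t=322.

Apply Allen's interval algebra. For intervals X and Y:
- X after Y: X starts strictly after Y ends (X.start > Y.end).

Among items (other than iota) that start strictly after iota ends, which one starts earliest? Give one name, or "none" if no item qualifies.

Target iota = [t=362, t=365].
alpha [t=347, t=498] → contains → excluded.
delta [t=154, t=322] → before → excluded.
epsilon [t=295, t=450] → contains → excluded.
eta [t=367, t=468] → after → candidate.
lambda [t=421, t=499] → after → candidate.
mu [t=31, t=86] → before → excluded.
theta [t=79, t=410] → contains → excluded.
zeta [t=56, t=391] → contains → excluded.
Among candidates, earliest start is t=367 → eta.

eta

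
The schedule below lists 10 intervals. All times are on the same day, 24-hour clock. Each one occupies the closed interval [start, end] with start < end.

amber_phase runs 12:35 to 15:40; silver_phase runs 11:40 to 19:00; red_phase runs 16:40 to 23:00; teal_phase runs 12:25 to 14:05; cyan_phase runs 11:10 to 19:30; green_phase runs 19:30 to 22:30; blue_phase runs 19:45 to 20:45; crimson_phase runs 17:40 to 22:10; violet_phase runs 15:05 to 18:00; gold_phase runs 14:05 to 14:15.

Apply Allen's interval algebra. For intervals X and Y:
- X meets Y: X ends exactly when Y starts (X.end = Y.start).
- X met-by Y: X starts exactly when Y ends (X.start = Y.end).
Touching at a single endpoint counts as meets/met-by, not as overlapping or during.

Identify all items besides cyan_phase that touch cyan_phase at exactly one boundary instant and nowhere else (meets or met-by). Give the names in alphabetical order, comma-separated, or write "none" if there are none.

Target cyan_phase = [11:10, 19:30].
amber_phase [12:35, 15:40] → during → no.
blue_phase [19:45, 20:45] → after → no.
crimson_phase [17:40, 22:10] → overlapped-by → no.
gold_phase [14:05, 14:15] → during → no.
green_phase [19:30, 22:30] → met-by → yes.
red_phase [16:40, 23:00] → overlapped-by → no.
silver_phase [11:40, 19:00] → during → no.
teal_phase [12:25, 14:05] → during → no.
violet_phase [15:05, 18:00] → during → no.
Result: green_phase.

green_phase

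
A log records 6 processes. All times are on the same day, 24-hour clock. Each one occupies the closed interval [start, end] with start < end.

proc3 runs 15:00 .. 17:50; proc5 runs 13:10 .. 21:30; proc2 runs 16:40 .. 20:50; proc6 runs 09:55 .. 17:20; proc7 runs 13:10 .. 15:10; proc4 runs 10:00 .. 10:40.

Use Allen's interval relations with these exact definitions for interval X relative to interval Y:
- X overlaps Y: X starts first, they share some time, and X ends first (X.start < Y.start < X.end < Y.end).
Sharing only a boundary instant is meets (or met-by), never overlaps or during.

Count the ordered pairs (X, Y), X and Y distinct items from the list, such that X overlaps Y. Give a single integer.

Checking all 30 ordered pairs for relation 'overlaps'; matching pairs in alphabetical order:
(proc3, proc2): proc3 overlaps proc2 ✓
(proc6, proc2): proc6 overlaps proc2 ✓
(proc6, proc3): proc6 overlaps proc3 ✓
(proc6, proc5): proc6 overlaps proc5 ✓
(proc7, proc3): proc7 overlaps proc3 ✓
Count: 5.

5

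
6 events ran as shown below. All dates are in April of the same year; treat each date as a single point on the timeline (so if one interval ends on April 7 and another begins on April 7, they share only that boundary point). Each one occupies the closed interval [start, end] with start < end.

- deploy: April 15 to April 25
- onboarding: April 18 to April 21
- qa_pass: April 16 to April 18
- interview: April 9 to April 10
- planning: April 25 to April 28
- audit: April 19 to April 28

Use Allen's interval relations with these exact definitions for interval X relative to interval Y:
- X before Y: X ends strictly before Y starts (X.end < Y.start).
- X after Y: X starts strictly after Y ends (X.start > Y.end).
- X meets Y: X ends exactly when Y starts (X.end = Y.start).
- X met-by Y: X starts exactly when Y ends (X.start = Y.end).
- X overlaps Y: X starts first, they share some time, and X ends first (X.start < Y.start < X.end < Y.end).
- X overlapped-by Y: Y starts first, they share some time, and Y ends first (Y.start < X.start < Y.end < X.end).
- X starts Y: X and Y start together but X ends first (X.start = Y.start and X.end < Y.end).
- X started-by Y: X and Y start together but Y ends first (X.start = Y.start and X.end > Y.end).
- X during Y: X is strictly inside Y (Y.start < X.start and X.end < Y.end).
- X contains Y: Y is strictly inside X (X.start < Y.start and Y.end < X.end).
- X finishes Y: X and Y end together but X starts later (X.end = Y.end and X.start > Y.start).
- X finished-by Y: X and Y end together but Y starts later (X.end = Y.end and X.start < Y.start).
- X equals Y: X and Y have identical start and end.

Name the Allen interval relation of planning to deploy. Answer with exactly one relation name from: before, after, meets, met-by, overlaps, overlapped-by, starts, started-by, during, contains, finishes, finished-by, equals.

planning = [April 25, April 28]; deploy = [April 15, April 25].
Compare endpoints: planning.start > deploy.start, planning.start = deploy.end, planning.end > deploy.start, planning.end > deploy.end.
That pattern is 'met-by'.

met-by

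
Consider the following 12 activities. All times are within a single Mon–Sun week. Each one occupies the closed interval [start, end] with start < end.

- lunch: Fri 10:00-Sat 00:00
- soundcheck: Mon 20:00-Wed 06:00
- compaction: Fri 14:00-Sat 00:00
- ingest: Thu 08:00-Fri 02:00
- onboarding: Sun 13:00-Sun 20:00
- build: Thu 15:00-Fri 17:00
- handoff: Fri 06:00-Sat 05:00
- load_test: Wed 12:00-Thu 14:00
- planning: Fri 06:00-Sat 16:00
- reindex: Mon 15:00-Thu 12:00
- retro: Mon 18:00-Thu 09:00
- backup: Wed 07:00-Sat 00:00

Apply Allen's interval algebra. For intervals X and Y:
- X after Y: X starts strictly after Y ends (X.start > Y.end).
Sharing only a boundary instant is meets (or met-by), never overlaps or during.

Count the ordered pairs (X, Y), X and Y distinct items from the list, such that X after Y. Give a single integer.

Checking all 132 ordered pairs for relation 'after'; matching pairs in alphabetical order:
(backup, soundcheck): backup after soundcheck ✓
(build, load_test): build after load_test ✓
(build, reindex): build after reindex ✓
(build, retro): build after retro ✓
(build, soundcheck): build after soundcheck ✓
(compaction, ingest): compaction after ingest ✓
(compaction, load_test): compaction after load_test ✓
(compaction, reindex): compaction after reindex ✓
(compaction, retro): compaction after retro ✓
(compaction, soundcheck): compaction after soundcheck ✓
(handoff, ingest): handoff after ingest ✓
(handoff, load_test): handoff after load_test ✓
(handoff, reindex): handoff after reindex ✓
(handoff, retro): handoff after retro ✓
(handoff, soundcheck): handoff after soundcheck ✓
(ingest, soundcheck): ingest after soundcheck ✓
(load_test, soundcheck): load_test after soundcheck ✓
(lunch, ingest): lunch after ingest ✓
(lunch, load_test): lunch after load_test ✓
(lunch, reindex): lunch after reindex ✓
(lunch, retro): lunch after retro ✓
(lunch, soundcheck): lunch after soundcheck ✓
(onboarding, backup): onboarding after backup ✓
(onboarding, build): onboarding after build ✓
... plus 14 further pairs not listed.
Count: 38.

38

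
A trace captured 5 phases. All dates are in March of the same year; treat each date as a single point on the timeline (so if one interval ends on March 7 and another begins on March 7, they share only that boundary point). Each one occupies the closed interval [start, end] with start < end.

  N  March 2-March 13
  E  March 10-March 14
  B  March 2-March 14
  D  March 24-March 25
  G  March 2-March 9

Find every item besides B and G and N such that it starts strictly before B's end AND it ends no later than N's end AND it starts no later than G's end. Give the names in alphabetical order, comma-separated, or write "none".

Conditions: its start is strictly before B's end (X.start < March 14) AND its end is no later than N's end (X.end <= March 13) AND its start is no later than G's end (X.start <= March 9).
D: start March 24 < March 14? ✗; end March 25 <= March 13? ✗; start March 24 <= March 9? ✗ → no.
E: start March 10 < March 14? ✓; end March 14 <= March 13? ✗; start March 10 <= March 9? ✗ → no.
Result: none.

none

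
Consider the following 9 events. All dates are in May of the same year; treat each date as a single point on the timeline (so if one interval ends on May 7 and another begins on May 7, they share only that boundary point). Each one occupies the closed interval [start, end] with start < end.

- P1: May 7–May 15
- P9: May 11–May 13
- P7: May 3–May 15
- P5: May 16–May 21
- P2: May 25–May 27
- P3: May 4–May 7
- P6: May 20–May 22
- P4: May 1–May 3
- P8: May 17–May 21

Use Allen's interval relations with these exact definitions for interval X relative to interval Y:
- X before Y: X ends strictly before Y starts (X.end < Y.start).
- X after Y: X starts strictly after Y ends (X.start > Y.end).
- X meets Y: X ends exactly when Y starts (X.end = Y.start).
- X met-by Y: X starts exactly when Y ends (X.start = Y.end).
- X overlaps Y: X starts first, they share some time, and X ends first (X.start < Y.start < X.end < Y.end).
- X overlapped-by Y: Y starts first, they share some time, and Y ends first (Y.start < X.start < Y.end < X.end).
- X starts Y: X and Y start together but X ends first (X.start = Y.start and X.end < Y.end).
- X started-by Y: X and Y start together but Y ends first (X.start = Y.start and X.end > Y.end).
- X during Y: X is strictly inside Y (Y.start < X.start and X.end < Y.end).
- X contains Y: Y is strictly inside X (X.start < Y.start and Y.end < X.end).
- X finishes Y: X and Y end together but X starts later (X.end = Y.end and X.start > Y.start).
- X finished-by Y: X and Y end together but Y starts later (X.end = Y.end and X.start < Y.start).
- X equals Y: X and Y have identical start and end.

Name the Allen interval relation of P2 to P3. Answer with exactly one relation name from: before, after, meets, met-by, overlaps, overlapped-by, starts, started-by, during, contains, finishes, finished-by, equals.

after

P2 = [May 25, May 27]; P3 = [May 4, May 7].
Compare endpoints: P2.start > P3.start, P2.start > P3.end, P2.end > P3.start, P2.end > P3.end.
That pattern is 'after'.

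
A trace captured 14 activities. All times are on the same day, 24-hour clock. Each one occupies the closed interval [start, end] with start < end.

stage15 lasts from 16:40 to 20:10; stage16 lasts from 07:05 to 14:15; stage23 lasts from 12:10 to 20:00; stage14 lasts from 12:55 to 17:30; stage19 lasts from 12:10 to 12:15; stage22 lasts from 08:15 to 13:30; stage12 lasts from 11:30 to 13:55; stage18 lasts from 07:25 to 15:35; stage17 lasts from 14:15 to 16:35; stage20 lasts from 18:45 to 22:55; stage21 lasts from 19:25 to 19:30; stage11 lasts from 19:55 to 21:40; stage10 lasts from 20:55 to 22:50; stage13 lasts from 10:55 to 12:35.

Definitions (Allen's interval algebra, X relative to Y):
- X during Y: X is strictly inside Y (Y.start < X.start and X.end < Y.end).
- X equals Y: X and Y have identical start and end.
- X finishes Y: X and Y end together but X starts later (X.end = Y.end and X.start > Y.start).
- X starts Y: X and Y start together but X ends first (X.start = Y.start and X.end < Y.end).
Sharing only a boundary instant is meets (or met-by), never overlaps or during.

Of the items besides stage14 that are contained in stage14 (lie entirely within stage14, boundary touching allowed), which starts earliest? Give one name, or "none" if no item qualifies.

Target stage14 = [12:55, 17:30].
stage10 [20:55, 22:50] → after → excluded.
stage11 [19:55, 21:40] → after → excluded.
stage12 [11:30, 13:55] → overlaps → excluded.
stage13 [10:55, 12:35] → before → excluded.
stage15 [16:40, 20:10] → overlapped-by → excluded.
stage16 [07:05, 14:15] → overlaps → excluded.
stage17 [14:15, 16:35] → during → candidate.
stage18 [07:25, 15:35] → overlaps → excluded.
stage19 [12:10, 12:15] → before → excluded.
stage20 [18:45, 22:55] → after → excluded.
stage21 [19:25, 19:30] → after → excluded.
stage22 [08:15, 13:30] → overlaps → excluded.
stage23 [12:10, 20:00] → contains → excluded.
Among candidates, earliest start is 14:15 → stage17.

stage17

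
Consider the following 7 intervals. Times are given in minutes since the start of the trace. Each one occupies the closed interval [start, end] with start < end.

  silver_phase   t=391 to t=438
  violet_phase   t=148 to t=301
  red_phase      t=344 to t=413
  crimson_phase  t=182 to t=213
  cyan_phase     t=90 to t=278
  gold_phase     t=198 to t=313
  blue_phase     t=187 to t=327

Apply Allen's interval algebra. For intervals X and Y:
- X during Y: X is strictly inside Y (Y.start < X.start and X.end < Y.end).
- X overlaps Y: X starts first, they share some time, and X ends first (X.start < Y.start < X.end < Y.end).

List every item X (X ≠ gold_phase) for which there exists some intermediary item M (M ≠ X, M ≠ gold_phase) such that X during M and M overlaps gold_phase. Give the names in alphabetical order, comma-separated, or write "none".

crimson_phase

Target gold_phase = [t=198, t=313].
Intermediaries M with M overlaps gold_phase: crimson_phase, cyan_phase, violet_phase.
Via crimson_phase — items with X during crimson_phase: none.
Via cyan_phase — items with X during cyan_phase: crimson_phase.
Via violet_phase — items with X during violet_phase: crimson_phase.
Union: crimson_phase.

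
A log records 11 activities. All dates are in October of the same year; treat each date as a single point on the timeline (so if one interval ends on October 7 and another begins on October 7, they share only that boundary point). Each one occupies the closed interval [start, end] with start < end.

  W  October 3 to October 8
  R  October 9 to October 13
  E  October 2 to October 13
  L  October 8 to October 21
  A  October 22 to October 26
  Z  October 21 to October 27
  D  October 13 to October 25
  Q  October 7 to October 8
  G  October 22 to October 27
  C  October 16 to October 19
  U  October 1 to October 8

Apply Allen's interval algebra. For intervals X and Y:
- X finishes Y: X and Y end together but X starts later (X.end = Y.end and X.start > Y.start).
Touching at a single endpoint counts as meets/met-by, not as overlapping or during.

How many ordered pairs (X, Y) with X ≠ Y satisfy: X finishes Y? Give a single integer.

5

Checking all 110 ordered pairs for relation 'finishes'; matching pairs in alphabetical order:
(G, Z): G finishes Z ✓
(Q, U): Q finishes U ✓
(Q, W): Q finishes W ✓
(R, E): R finishes E ✓
(W, U): W finishes U ✓
Count: 5.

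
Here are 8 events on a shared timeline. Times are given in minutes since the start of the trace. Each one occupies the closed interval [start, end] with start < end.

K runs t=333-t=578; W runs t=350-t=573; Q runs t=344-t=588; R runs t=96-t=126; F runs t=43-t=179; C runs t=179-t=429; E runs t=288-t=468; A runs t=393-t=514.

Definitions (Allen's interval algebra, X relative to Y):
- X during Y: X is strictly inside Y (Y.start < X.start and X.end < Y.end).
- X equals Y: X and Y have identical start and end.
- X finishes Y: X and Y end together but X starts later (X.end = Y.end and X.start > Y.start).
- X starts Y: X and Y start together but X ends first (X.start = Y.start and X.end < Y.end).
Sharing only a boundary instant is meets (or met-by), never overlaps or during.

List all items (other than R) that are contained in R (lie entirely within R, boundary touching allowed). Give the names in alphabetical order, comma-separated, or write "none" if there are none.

none

Target R = [t=96, t=126].
A [t=393, t=514] → after → no.
C [t=179, t=429] → after → no.
E [t=288, t=468] → after → no.
F [t=43, t=179] → contains → no.
K [t=333, t=578] → after → no.
Q [t=344, t=588] → after → no.
W [t=350, t=573] → after → no.
Result: none.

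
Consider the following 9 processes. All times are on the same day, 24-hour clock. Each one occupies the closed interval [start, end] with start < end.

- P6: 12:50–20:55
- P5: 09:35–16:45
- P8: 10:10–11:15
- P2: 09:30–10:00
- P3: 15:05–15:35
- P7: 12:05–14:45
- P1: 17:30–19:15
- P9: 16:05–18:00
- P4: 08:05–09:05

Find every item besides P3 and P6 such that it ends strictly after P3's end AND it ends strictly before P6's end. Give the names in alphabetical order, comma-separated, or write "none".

Conditions: its end is strictly after P3's end (X.end > 15:35) AND its end is strictly before P6's end (X.end < 20:55).
P1: end 19:15 > 15:35? ✓; end 19:15 < 20:55? ✓ → yes.
P2: end 10:00 > 15:35? ✗; end 10:00 < 20:55? ✓ → no.
P4: end 09:05 > 15:35? ✗; end 09:05 < 20:55? ✓ → no.
P5: end 16:45 > 15:35? ✓; end 16:45 < 20:55? ✓ → yes.
P7: end 14:45 > 15:35? ✗; end 14:45 < 20:55? ✓ → no.
P8: end 11:15 > 15:35? ✗; end 11:15 < 20:55? ✓ → no.
P9: end 18:00 > 15:35? ✓; end 18:00 < 20:55? ✓ → yes.
Result: P1, P5, P9.

P1, P5, P9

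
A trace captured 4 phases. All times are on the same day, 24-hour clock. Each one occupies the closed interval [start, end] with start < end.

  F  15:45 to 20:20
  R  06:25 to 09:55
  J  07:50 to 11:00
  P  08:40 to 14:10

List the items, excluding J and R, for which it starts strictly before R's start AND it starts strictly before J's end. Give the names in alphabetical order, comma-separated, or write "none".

none

Conditions: its start is strictly before R's start (X.start < 06:25) AND its start is strictly before J's end (X.start < 11:00).
F: start 15:45 < 06:25? ✗; start 15:45 < 11:00? ✗ → no.
P: start 08:40 < 06:25? ✗; start 08:40 < 11:00? ✓ → no.
Result: none.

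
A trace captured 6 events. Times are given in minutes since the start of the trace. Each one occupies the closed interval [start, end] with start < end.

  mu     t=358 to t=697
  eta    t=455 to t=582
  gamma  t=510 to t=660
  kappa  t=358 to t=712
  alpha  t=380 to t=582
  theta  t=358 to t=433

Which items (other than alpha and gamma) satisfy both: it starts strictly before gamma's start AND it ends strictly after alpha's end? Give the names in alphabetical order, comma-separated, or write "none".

Conditions: its start is strictly before gamma's start (X.start < t=510) AND its end is strictly after alpha's end (X.end > t=582).
eta: start t=455 < t=510? ✓; end t=582 > t=582? ✗ → no.
kappa: start t=358 < t=510? ✓; end t=712 > t=582? ✓ → yes.
mu: start t=358 < t=510? ✓; end t=697 > t=582? ✓ → yes.
theta: start t=358 < t=510? ✓; end t=433 > t=582? ✗ → no.
Result: kappa, mu.

kappa, mu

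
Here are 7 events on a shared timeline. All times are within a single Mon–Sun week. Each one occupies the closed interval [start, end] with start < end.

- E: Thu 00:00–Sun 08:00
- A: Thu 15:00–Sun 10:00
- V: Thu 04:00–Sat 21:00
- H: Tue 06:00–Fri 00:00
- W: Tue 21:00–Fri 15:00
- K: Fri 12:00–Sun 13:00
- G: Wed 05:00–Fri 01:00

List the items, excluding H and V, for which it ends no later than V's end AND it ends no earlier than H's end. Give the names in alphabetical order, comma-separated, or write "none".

Conditions: its end is no later than V's end (X.end <= Sat 21:00) AND its end is no earlier than H's end (X.end >= Fri 00:00).
A: end Sun 10:00 <= Sat 21:00? ✗; end Sun 10:00 >= Fri 00:00? ✓ → no.
E: end Sun 08:00 <= Sat 21:00? ✗; end Sun 08:00 >= Fri 00:00? ✓ → no.
G: end Fri 01:00 <= Sat 21:00? ✓; end Fri 01:00 >= Fri 00:00? ✓ → yes.
K: end Sun 13:00 <= Sat 21:00? ✗; end Sun 13:00 >= Fri 00:00? ✓ → no.
W: end Fri 15:00 <= Sat 21:00? ✓; end Fri 15:00 >= Fri 00:00? ✓ → yes.
Result: G, W.

G, W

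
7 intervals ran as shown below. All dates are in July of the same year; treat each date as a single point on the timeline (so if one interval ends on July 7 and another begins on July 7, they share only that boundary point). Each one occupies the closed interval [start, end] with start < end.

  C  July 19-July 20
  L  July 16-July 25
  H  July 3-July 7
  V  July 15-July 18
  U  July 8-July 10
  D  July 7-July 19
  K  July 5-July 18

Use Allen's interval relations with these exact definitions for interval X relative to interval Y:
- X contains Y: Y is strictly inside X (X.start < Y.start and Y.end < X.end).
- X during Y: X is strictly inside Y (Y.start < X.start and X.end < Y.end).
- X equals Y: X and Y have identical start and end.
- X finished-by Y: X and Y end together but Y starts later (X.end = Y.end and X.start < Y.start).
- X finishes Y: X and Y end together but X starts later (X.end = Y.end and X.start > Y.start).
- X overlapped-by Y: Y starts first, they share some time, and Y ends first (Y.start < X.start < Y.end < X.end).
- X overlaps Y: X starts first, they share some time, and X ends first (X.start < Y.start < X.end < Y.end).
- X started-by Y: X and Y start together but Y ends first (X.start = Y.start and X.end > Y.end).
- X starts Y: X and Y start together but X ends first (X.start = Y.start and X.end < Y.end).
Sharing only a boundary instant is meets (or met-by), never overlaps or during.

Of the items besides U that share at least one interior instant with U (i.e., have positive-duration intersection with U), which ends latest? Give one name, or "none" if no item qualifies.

Target U = [July 8, July 10].
C [July 19, July 20] → after → excluded.
D [July 7, July 19] → contains → candidate.
H [July 3, July 7] → before → excluded.
K [July 5, July 18] → contains → candidate.
L [July 16, July 25] → after → excluded.
V [July 15, July 18] → after → excluded.
Among candidates, latest end is July 19 → D.

D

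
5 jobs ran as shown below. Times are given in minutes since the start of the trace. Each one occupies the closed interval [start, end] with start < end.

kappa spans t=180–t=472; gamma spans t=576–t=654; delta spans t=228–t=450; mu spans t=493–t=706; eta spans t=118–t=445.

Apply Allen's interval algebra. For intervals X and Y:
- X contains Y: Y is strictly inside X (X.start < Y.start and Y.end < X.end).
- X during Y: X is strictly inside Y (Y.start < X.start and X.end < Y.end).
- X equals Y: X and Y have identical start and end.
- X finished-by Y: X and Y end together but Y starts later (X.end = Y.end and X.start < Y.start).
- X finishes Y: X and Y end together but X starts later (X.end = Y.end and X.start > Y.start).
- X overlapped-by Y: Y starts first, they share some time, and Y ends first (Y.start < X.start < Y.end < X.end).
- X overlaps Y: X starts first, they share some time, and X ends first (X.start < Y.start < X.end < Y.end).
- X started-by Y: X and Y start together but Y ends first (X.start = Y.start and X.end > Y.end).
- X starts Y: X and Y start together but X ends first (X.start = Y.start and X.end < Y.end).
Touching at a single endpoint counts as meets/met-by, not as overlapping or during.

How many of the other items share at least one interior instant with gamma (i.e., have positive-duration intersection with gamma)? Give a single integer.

1

Target gamma = [t=576, t=654].
delta [t=228, t=450] → before → no.
eta [t=118, t=445] → before → no.
kappa [t=180, t=472] → before → no.
mu [t=493, t=706] → contains → counts.
Total: 1.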